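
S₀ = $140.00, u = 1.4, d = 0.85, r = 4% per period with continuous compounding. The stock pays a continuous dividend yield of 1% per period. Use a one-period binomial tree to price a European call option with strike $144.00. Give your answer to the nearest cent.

Per-period risk-free factor R = e^0.04 = 1.0408; dividend-adjusted growth = e^(0.04−0.01) = 1.0305.
Risk-neutral probability p = (1.0305 − 0.85)/(1.4 − 0.85) = 0.1805/0.5500 = 0.3281
Terminal stock prices: S_u = 196, S_d = 119
Terminal payoffs (S − K): max(52, 0) = 52, max(-25, 0) = 0
Node 0 (S = 140): V_0 = e^(−0.04)·[0.3281·52.0000 + 0.6719·0.0000] = 16.3922

$16.39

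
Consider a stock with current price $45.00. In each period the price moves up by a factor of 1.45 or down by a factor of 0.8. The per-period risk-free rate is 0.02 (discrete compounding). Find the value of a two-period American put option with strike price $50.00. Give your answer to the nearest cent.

$9.08

Risk-neutral probability p = (1 + 0.02 − 0.8)/(1.45 − 0.8) = 0.2200/0.6500 = 0.3385
Terminal stock prices: S_uu = 94.61, S_ud = 52.2, S_dd = 28.8
Terminal payoffs (K − S): max(-44.61, 0) = 0, max(-2.2, 0) = 0, max(21.2, 0) = 21.2
Node u (S = 65.25): continuation = 1/1.02·[0.3385·0.0000 + 0.6615·0.0000] = 0.0000; exercise value = 0.0000 ≤ continuation, so V_u = 0.0000
Node d (S = 36): continuation = 1/1.02·[0.3385·0.0000 + 0.6615·21.2000] = 13.7496; exercise value = 14.0000 > continuation, so V_d = 14.0000 (exercise)
Node 0 (S = 45): continuation = 1/1.02·[0.3385·0.0000 + 0.6615·14.0000] = 9.0799; exercise value = 5.0000 ≤ continuation, so V_0 = 9.0799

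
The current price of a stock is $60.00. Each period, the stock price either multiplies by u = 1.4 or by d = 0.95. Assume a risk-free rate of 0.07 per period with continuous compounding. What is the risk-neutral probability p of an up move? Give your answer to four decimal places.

Risk-neutral probability p = (e^0.07 − 0.95)/(1.4 − 0.95) = 0.1225/0.4500 = 0.2722

p = 0.2722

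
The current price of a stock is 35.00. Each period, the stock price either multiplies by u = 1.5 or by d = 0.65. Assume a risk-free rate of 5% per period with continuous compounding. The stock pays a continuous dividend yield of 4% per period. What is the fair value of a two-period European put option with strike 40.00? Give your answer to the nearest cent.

10.18

Per-period risk-free factor R = e^0.05 = 1.0513; dividend-adjusted growth = e^(0.05−0.04) = 1.0101.
Risk-neutral probability p = (1.0101 − 0.65)/(1.5 − 0.65) = 0.3601/0.8500 = 0.4236
Terminal stock prices: S_uu = 78.75, S_ud = 34.12, S_dd = 14.79
Terminal payoffs (K − S): max(-38.75, 0) = 0, max(5.875, 0) = 5.875, max(25.21, 0) = 25.21
Node u (S = 52.5): V_u = e^(−0.05)·[0.4236·0.0000 + 0.5764·5.8750] = 3.2213
Node d (S = 22.75): V_d = e^(−0.05)·[0.4236·5.8750 + 0.5764·25.2125] = 16.1912
Node 0 (S = 35): V_0 = e^(−0.05)·[0.4236·3.2213 + 0.5764·16.1912] = 10.1756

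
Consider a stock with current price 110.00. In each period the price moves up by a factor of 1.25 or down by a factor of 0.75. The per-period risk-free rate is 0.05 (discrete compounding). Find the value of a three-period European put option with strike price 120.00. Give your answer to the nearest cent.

Risk-neutral probability p = (1 + 0.05 − 0.75)/(1.25 − 0.75) = 0.3000/0.5000 = 0.6000
Terminal stock prices: S_uuu = 214.8, S_uud = 128.9, S_udd = 77.34, S_ddd = 46.41
Terminal payoffs (K − S): max(-94.84, 0) = 0, max(-8.906, 0) = 0, max(42.66, 0) = 42.66, max(73.59, 0) = 73.59
Node uu (S = 171.9): V_uu = 1/1.05·[0.6000·0.0000 + 0.4000·0.0000] = 0.0000
Node ud (S = 103.1): V_ud = 1/1.05·[0.6000·0.0000 + 0.4000·42.6562] = 16.2500
Node dd (S = 61.88): V_dd = 1/1.05·[0.6000·42.6562 + 0.4000·73.5938] = 52.4107
Node u (S = 137.5): V_u = 1/1.05·[0.6000·0.0000 + 0.4000·16.2500] = 6.1905
Node d (S = 82.5): V_d = 1/1.05·[0.6000·16.2500 + 0.4000·52.4107] = 29.2517
Node 0 (S = 110): V_0 = 1/1.05·[0.6000·6.1905 + 0.4000·29.2517] = 14.6809

14.68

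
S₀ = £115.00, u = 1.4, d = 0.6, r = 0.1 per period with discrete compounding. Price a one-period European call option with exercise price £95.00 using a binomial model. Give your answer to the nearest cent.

Risk-neutral probability p = (1 + 0.1 − 0.6)/(1.4 − 0.6) = 0.5000/0.8000 = 0.6250
Terminal stock prices: S_u = 161, S_d = 69
Terminal payoffs (S − K): max(66, 0) = 66, max(-26, 0) = 0
Node 0 (S = 115): V_0 = 1/1.1·[0.6250·66.0000 + 0.3750·0.0000] = 37.5000

£37.50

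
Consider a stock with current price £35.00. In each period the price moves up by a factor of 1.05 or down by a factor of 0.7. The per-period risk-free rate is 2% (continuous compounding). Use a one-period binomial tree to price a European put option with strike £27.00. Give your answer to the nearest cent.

Risk-neutral probability p = (e^0.02 − 0.7)/(1.05 − 0.7) = 0.3202/0.3500 = 0.9149
Terminal stock prices: S_u = 36.75, S_d = 24.5
Terminal payoffs (K − S): max(-9.75, 0) = 0, max(2.5, 0) = 2.5
Node 0 (S = 35): V_0 = e^(−0.02)·[0.9149·0.0000 + 0.0851·2.5000] = 0.2086

£0.21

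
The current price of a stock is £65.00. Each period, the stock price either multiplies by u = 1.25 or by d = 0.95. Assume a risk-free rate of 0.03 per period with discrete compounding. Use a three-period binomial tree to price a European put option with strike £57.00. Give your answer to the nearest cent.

£0.46

Risk-neutral probability p = (1 + 0.03 − 0.95)/(1.25 − 0.95) = 0.0800/0.3000 = 0.2667
Terminal stock prices: S_uuu = 127, S_uud = 96.48, S_udd = 73.33, S_ddd = 55.73
Terminal payoffs (K − S): max(-69.95, 0) = 0, max(-39.48, 0) = 0, max(-16.33, 0) = 0, max(1.271, 0) = 1.271
Node uu (S = 101.6): V_uu = 1/1.03·[0.2667·0.0000 + 0.7333·0.0000] = 0.0000
Node ud (S = 77.19): V_ud = 1/1.03·[0.2667·0.0000 + 0.7333·0.0000] = 0.0000
Node dd (S = 58.66): V_dd = 1/1.03·[0.2667·0.0000 + 0.7333·1.2706] = 0.9047
Node u (S = 81.25): V_u = 1/1.03·[0.2667·0.0000 + 0.7333·0.0000] = 0.0000
Node d (S = 61.75): V_d = 1/1.03·[0.2667·0.0000 + 0.7333·0.9047] = 0.6441
Node 0 (S = 65): V_0 = 1/1.03·[0.2667·0.0000 + 0.7333·0.6441] = 0.4586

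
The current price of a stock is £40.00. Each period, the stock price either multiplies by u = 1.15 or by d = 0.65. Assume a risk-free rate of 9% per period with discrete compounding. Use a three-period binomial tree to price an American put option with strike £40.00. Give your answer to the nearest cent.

£2.84

Risk-neutral probability p = (1 + 0.09 − 0.65)/(1.15 − 0.65) = 0.4400/0.5000 = 0.8800
Terminal stock prices: S_uuu = 60.83, S_uud = 34.38, S_udd = 19.44, S_ddd = 10.98
Terminal payoffs (K − S): max(-20.83, 0) = 0, max(5.615, 0) = 5.615, max(20.56, 0) = 20.56, max(29.02, 0) = 29.02
Node uu (S = 52.9): continuation = 1/1.09·[0.8800·0.0000 + 0.1200·5.6150] = 0.6182; exercise value = 0.0000 ≤ continuation, so V_uu = 0.6182
Node ud (S = 29.9): continuation = 1/1.09·[0.8800·5.6150 + 0.1200·20.5650] = 6.7972; exercise value = 10.1000 > continuation, so V_ud = 10.1000 (exercise)
Node dd (S = 16.9): continuation = 1/1.09·[0.8800·20.5650 + 0.1200·29.0150] = 19.7972; exercise value = 23.1000 > continuation, so V_dd = 23.1000 (exercise)
Node u (S = 46): continuation = 1/1.09·[0.8800·0.6182 + 0.1200·10.1000] = 1.6110; exercise value = 0.0000 ≤ continuation, so V_u = 1.6110
Node d (S = 26): continuation = 1/1.09·[0.8800·10.1000 + 0.1200·23.1000] = 10.6972; exercise value = 14.0000 > continuation, so V_d = 14.0000 (exercise)
Node 0 (S = 40): continuation = 1/1.09·[0.8800·1.6110 + 0.1200·14.0000] = 2.8419; exercise value = 0.0000 ≤ continuation, so V_0 = 2.8419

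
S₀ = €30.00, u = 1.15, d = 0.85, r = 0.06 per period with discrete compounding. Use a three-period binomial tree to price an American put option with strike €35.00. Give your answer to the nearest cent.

Risk-neutral probability p = (1 + 0.06 − 0.85)/(1.15 − 0.85) = 0.2100/0.3000 = 0.7000
Terminal stock prices: S_uuu = 45.63, S_uud = 33.72, S_udd = 24.93, S_ddd = 18.42
Terminal payoffs (K − S): max(-10.63, 0) = 0, max(1.276, 0) = 1.276, max(10.07, 0) = 10.07, max(16.58, 0) = 16.58
Node uu (S = 39.67): continuation = 1/1.06·[0.7000·0.0000 + 0.3000·1.2763] = 0.3612; exercise value = 0.0000 ≤ continuation, so V_uu = 0.3612
Node ud (S = 29.32): continuation = 1/1.06·[0.7000·1.2763 + 0.3000·10.0738] = 3.6939; exercise value = 5.6750 > continuation, so V_ud = 5.6750 (exercise)
Node dd (S = 21.67): continuation = 1/1.06·[0.7000·10.0738 + 0.3000·16.5763] = 11.3439; exercise value = 13.3250 > continuation, so V_dd = 13.3250 (exercise)
Node u (S = 34.5): continuation = 1/1.06·[0.7000·0.3612 + 0.3000·5.6750] = 1.8447; exercise value = 0.5000 ≤ continuation, so V_u = 1.8447
Node d (S = 25.5): continuation = 1/1.06·[0.7000·5.6750 + 0.3000·13.3250] = 7.5189; exercise value = 9.5000 > continuation, so V_d = 9.5000 (exercise)
Node 0 (S = 30): continuation = 1/1.06·[0.7000·1.8447 + 0.3000·9.5000] = 3.9069; exercise value = 5.0000 > continuation, so V_0 = 5.0000 (exercise)

€5.00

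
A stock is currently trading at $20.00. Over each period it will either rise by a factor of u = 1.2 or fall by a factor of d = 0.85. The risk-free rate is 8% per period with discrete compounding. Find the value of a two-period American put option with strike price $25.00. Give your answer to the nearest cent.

$5.00

Risk-neutral probability p = (1 + 0.08 − 0.85)/(1.2 − 0.85) = 0.2300/0.3500 = 0.6571
Terminal stock prices: S_uu = 28.8, S_ud = 20.4, S_dd = 14.45
Terminal payoffs (K − S): max(-3.8, 0) = 0, max(4.6, 0) = 4.6, max(10.55, 0) = 10.55
Node u (S = 24): continuation = 1/1.08·[0.6571·0.0000 + 0.3429·4.6000] = 1.4603; exercise value = 1.0000 ≤ continuation, so V_u = 1.4603
Node d (S = 17): continuation = 1/1.08·[0.6571·4.6000 + 0.3429·10.5500] = 6.1481; exercise value = 8.0000 > continuation, so V_d = 8.0000 (exercise)
Node 0 (S = 20): continuation = 1/1.08·[0.6571·1.4603 + 0.3429·8.0000] = 3.4282; exercise value = 5.0000 > continuation, so V_0 = 5.0000 (exercise)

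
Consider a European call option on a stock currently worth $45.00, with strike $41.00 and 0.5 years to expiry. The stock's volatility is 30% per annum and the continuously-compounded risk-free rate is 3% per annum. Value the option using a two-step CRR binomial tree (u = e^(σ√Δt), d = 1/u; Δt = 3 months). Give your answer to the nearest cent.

$6.59

CRR parameters: u = e^(σ√Δt) = e^(0.3·√0.25) = 1.1618, d = 1/u = 0.8607
Per-period rate: rΔt = 0.03·0.25 = 0.0075, so R = e^0.0075 = 1.0075
Risk-neutral probability p = (e^0.0075 − 0.8607)/(1.1618 − 0.8607) = 0.1468/0.3011 = 0.4876
Terminal stock prices: S_uu = 60.74, S_ud = 45, S_dd = 33.34
Terminal payoffs (S − K): max(19.74, 0) = 19.74, max(4, 0) = 4, max(-7.663, 0) = 0
Node u (S = 52.28): V_u = e^(−0.0075)·[0.4876·19.7436 + 0.5124·4.0000] = 11.5889
Node d (S = 38.73): V_d = e^(−0.0075)·[0.4876·4.0000 + 0.5124·0.0000] = 1.9357
Node 0 (S = 45): V_0 = e^(−0.0075)·[0.4876·11.5889 + 0.5124·1.9357] = 6.5927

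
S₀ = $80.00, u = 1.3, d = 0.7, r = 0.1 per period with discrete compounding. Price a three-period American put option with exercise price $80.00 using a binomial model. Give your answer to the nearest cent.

$8.89

Risk-neutral probability p = (1 + 0.1 − 0.7)/(1.3 − 0.7) = 0.4000/0.6000 = 0.6667
Terminal stock prices: S_uuu = 175.8, S_uud = 94.64, S_udd = 50.96, S_ddd = 27.44
Terminal payoffs (K − S): max(-95.76, 0) = 0, max(-14.64, 0) = 0, max(29.04, 0) = 29.04, max(52.56, 0) = 52.56
Node uu (S = 135.2): continuation = 1/1.1·[0.6667·0.0000 + 0.3333·0.0000] = 0.0000; exercise value = 0.0000 ≤ continuation, so V_uu = 0.0000
Node ud (S = 72.8): continuation = 1/1.1·[0.6667·0.0000 + 0.3333·29.0400] = 8.8000; exercise value = 7.2000 ≤ continuation, so V_ud = 8.8000
Node dd (S = 39.2): continuation = 1/1.1·[0.6667·29.0400 + 0.3333·52.5600] = 33.5273; exercise value = 40.8000 > continuation, so V_dd = 40.8000 (exercise)
Node u (S = 104): continuation = 1/1.1·[0.6667·0.0000 + 0.3333·8.8000] = 2.6667; exercise value = 0.0000 ≤ continuation, so V_u = 2.6667
Node d (S = 56): continuation = 1/1.1·[0.6667·8.8000 + 0.3333·40.8000] = 17.6970; exercise value = 24.0000 > continuation, so V_d = 24.0000 (exercise)
Node 0 (S = 80): continuation = 1/1.1·[0.6667·2.6667 + 0.3333·24.0000] = 8.8889; exercise value = 0.0000 ≤ continuation, so V_0 = 8.8889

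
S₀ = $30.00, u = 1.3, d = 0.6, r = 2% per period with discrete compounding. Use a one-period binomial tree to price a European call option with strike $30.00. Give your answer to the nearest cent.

Risk-neutral probability p = (1 + 0.02 − 0.6)/(1.3 − 0.6) = 0.4200/0.7000 = 0.6000
Terminal stock prices: S_u = 39, S_d = 18
Terminal payoffs (S − K): max(9, 0) = 9, max(-12, 0) = 0
Node 0 (S = 30): V_0 = 1/1.02·[0.6000·9.0000 + 0.4000·0.0000] = 5.2941

$5.29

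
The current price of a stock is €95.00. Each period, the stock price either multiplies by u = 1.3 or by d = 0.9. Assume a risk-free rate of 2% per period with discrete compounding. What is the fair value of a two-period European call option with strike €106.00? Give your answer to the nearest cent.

€6.80

Risk-neutral probability p = (1 + 0.02 − 0.9)/(1.3 − 0.9) = 0.1200/0.4000 = 0.3000
Terminal stock prices: S_uu = 160.6, S_ud = 111.2, S_dd = 76.95
Terminal payoffs (S − K): max(54.55, 0) = 54.55, max(5.15, 0) = 5.15, max(-29.05, 0) = 0
Node u (S = 123.5): V_u = 1/1.02·[0.3000·54.5500 + 0.7000·5.1500] = 19.5784
Node d (S = 85.5): V_d = 1/1.02·[0.3000·5.1500 + 0.7000·0.0000] = 1.5147
Node 0 (S = 95): V_0 = 1/1.02·[0.3000·19.5784 + 0.7000·1.5147] = 6.7979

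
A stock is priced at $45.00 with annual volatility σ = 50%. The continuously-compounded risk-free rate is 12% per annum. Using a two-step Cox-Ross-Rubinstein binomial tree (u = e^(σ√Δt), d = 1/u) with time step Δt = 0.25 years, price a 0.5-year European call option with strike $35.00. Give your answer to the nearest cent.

$13.87

CRR parameters: u = e^(σ√Δt) = e^(0.5·√0.25) = 1.2840, d = 1/u = 0.7788
Per-period rate: rΔt = 0.12·0.25 = 0.03, so R = e^0.03 = 1.0305
Risk-neutral probability p = (e^0.03 − 0.7788)/(1.2840 − 0.7788) = 0.2517/0.5052 = 0.4981
Terminal stock prices: S_uu = 74.19, S_ud = 45, S_dd = 27.29
Terminal payoffs (S − K): max(39.19, 0) = 39.19, max(10, 0) = 10, max(-7.706, 0) = 0
Node u (S = 57.78): V_u = e^(−0.03)·[0.4981·39.1925 + 0.5019·10.0000] = 23.8156
Node d (S = 35.05): V_d = e^(−0.03)·[0.4981·10.0000 + 0.5019·0.0000] = 4.8338
Node 0 (S = 45): V_0 = e^(−0.03)·[0.4981·23.8156 + 0.5019·4.8338] = 13.8664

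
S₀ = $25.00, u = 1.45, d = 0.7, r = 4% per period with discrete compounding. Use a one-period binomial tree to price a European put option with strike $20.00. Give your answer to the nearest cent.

Risk-neutral probability p = (1 + 0.04 − 0.7)/(1.45 − 0.7) = 0.3400/0.7500 = 0.4533
Terminal stock prices: S_u = 36.25, S_d = 17.5
Terminal payoffs (K − S): max(-16.25, 0) = 0, max(2.5, 0) = 2.5
Node 0 (S = 25): V_0 = 1/1.04·[0.4533·0.0000 + 0.5467·2.5000] = 1.3141

$1.31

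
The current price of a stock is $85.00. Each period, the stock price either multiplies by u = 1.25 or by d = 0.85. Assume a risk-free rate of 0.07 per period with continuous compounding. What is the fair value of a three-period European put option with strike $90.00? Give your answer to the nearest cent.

$6.20

Risk-neutral probability p = (e^0.07 − 0.85)/(1.25 − 0.85) = 0.2225/0.4000 = 0.5563
Terminal stock prices: S_uuu = 166, S_uud = 112.9, S_udd = 76.77, S_ddd = 52.2
Terminal payoffs (K − S): max(-76.02, 0) = 0, max(-22.89, 0) = 0, max(13.23, 0) = 13.23, max(37.8, 0) = 37.8
Node uu (S = 132.8): V_uu = e^(−0.07)·[0.5563·0.0000 + 0.4437·0.0000] = 0.0000
Node ud (S = 90.31): V_ud = e^(−0.07)·[0.5563·0.0000 + 0.4437·13.2344] = 5.4755
Node dd (S = 61.41): V_dd = e^(−0.07)·[0.5563·13.2344 + 0.4437·37.7994] = 22.5029
Node u (S = 106.2): V_u = e^(−0.07)·[0.5563·0.0000 + 0.4437·5.4755] = 2.2654
Node d (S = 72.25): V_d = e^(−0.07)·[0.5563·5.4755 + 0.4437·22.5029] = 12.1501
Node 0 (S = 85): V_0 = e^(−0.07)·[0.5563·2.2654 + 0.4437·12.1501] = 6.2018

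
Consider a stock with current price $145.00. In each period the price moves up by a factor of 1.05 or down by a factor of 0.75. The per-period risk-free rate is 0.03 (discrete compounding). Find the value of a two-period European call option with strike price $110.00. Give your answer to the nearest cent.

Risk-neutral probability p = (1 + 0.03 − 0.75)/(1.05 − 0.75) = 0.2800/0.3000 = 0.9333
Terminal stock prices: S_uu = 159.9, S_ud = 114.2, S_dd = 81.56
Terminal payoffs (S − K): max(49.86, 0) = 49.86, max(4.188, 0) = 4.188, max(-28.44, 0) = 0
Node u (S = 152.2): V_u = 1/1.03·[0.9333·49.8625 + 0.0667·4.1875] = 45.4539
Node d (S = 108.8): V_d = 1/1.03·[0.9333·4.1875 + 0.0667·0.0000] = 3.7945
Node 0 (S = 145): V_0 = 1/1.03·[0.9333·45.4539 + 0.0667·3.7945] = 41.4336

$41.43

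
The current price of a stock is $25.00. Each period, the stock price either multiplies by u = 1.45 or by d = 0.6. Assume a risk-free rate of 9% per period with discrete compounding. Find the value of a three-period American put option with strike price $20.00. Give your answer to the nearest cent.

$2.77

Risk-neutral probability p = (1 + 0.09 − 0.6)/(1.45 − 0.6) = 0.4900/0.8500 = 0.5765
Terminal stock prices: S_uuu = 76.22, S_uud = 31.54, S_udd = 13.05, S_ddd = 5.4
Terminal payoffs (K − S): max(-56.22, 0) = 0, max(-11.54, 0) = 0, max(6.95, 0) = 6.95, max(14.6, 0) = 14.6
Node uu (S = 52.56): continuation = 1/1.09·[0.5765·0.0000 + 0.4235·0.0000] = 0.0000; exercise value = 0.0000 ≤ continuation, so V_uu = 0.0000
Node ud (S = 21.75): continuation = 1/1.09·[0.5765·0.0000 + 0.4235·6.9500] = 2.7005; exercise value = 0.0000 ≤ continuation, so V_ud = 2.7005
Node dd (S = 9): continuation = 1/1.09·[0.5765·6.9500 + 0.4235·14.6000] = 9.3486; exercise value = 11.0000 > continuation, so V_dd = 11.0000 (exercise)
Node u (S = 36.25): continuation = 1/1.09·[0.5765·0.0000 + 0.4235·2.7005] = 1.0493; exercise value = 0.0000 ≤ continuation, so V_u = 1.0493
Node d (S = 15): continuation = 1/1.09·[0.5765·2.7005 + 0.4235·11.0000] = 5.7024; exercise value = 5.0000 ≤ continuation, so V_d = 5.7024
Node 0 (S = 25): continuation = 1/1.09·[0.5765·1.0493 + 0.4235·5.7024] = 2.7706; exercise value = 0.0000 ≤ continuation, so V_0 = 2.7706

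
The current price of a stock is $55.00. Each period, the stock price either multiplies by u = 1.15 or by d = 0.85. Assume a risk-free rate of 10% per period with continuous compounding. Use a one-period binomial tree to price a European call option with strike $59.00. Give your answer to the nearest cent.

$3.27

Risk-neutral probability p = (e^0.1 − 0.85)/(1.15 − 0.85) = 0.2552/0.3000 = 0.8506
Terminal stock prices: S_u = 63.25, S_d = 46.75
Terminal payoffs (S − K): max(4.25, 0) = 4.25, max(-12.25, 0) = 0
Node 0 (S = 55): V_0 = e^(−0.1)·[0.8506·4.2500 + 0.1494·0.0000] = 3.2709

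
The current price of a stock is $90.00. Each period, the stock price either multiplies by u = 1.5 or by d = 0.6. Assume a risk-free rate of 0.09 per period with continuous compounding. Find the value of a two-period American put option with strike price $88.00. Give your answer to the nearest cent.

Risk-neutral probability p = (e^0.09 − 0.6)/(1.5 − 0.6) = 0.4942/0.9000 = 0.5491
Terminal stock prices: S_uu = 202.5, S_ud = 81, S_dd = 32.4
Terminal payoffs (K − S): max(-114.5, 0) = 0, max(7, 0) = 7, max(55.6, 0) = 55.6
Node u (S = 135): continuation = e^(−0.09)·[0.5491·0.0000 + 0.4509·7.0000] = 2.8848; exercise value = 0.0000 ≤ continuation, so V_u = 2.8848
Node d (S = 54): continuation = e^(−0.09)·[0.5491·7.0000 + 0.4509·55.6000] = 26.4259; exercise value = 34.0000 > continuation, so V_d = 34.0000 (exercise)
Node 0 (S = 90): continuation = e^(−0.09)·[0.5491·2.8848 + 0.4509·34.0000] = 15.4593; exercise value = 0.0000 ≤ continuation, so V_0 = 15.4593

$15.46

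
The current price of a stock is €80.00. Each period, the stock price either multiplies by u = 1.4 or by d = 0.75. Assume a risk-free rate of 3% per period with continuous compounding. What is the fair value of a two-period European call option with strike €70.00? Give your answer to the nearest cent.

€21.69

Risk-neutral probability p = (e^0.03 − 0.75)/(1.4 − 0.75) = 0.2805/0.6500 = 0.4315
Terminal stock prices: S_uu = 156.8, S_ud = 84, S_dd = 45
Terminal payoffs (S − K): max(86.8, 0) = 86.8, max(14, 0) = 14, max(-25, 0) = 0
Node u (S = 112): V_u = e^(−0.03)·[0.4315·86.8000 + 0.5685·14.0000] = 44.0688
Node d (S = 60): V_d = e^(−0.03)·[0.4315·14.0000 + 0.5685·0.0000] = 5.8620
Node 0 (S = 80): V_0 = e^(−0.03)·[0.4315·44.0688 + 0.5685·5.8620] = 21.6866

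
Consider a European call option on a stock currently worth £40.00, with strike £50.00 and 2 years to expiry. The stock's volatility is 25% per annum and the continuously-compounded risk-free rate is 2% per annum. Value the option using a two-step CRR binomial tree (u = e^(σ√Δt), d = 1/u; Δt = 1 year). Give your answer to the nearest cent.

£3.50

CRR parameters: u = e^(σ√Δt) = e^(0.25·√1) = 1.2840, d = 1/u = 0.7788
Per-period rate: rΔt = 0.02·1 = 0.02, so R = e^0.02 = 1.0202
Risk-neutral probability p = (e^0.02 − 0.7788)/(1.2840 − 0.7788) = 0.2414/0.5052 = 0.4778
Terminal stock prices: S_uu = 65.95, S_ud = 40, S_dd = 24.26
Terminal payoffs (S − K): max(15.95, 0) = 15.95, max(-10, 0) = 0, max(-25.74, 0) = 0
Node u (S = 51.36): V_u = e^(−0.02)·[0.4778·15.9489 + 0.5222·0.0000] = 7.4696
Node d (S = 31.15): V_d = e^(−0.02)·[0.4778·0.0000 + 0.5222·0.0000] = 0.0000
Node 0 (S = 40): V_0 = e^(−0.02)·[0.4778·7.4696 + 0.5222·0.0000] = 3.4984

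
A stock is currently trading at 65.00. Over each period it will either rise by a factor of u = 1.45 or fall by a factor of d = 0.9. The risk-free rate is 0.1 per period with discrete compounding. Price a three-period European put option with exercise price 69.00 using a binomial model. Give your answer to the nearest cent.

4.18

Risk-neutral probability p = (1 + 0.1 − 0.9)/(1.45 − 0.9) = 0.2000/0.5500 = 0.3636
Terminal stock prices: S_uuu = 198.2, S_uud = 123, S_udd = 76.34, S_ddd = 47.39
Terminal payoffs (K − S): max(-129.2, 0) = 0, max(-54, 0) = 0, max(-7.343, 0) = 0, max(21.61, 0) = 21.61
Node uu (S = 136.7): V_uu = 1/1.1·[0.3636·0.0000 + 0.6364·0.0000] = 0.0000
Node ud (S = 84.83): V_ud = 1/1.1·[0.3636·0.0000 + 0.6364·0.0000] = 0.0000
Node dd (S = 52.65): V_dd = 1/1.1·[0.3636·0.0000 + 0.6364·21.6150] = 12.5045
Node u (S = 94.25): V_u = 1/1.1·[0.3636·0.0000 + 0.6364·0.0000] = 0.0000
Node d (S = 58.5): V_d = 1/1.1·[0.3636·0.0000 + 0.6364·12.5045] = 7.2340
Node 0 (S = 65): V_0 = 1/1.1·[0.3636·0.0000 + 0.6364·7.2340] = 4.1850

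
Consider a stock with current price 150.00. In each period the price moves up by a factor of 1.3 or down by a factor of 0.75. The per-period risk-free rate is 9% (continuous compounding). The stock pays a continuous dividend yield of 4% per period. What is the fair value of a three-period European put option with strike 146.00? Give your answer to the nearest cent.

Per-period risk-free factor R = e^0.09 = 1.0942; dividend-adjusted growth = e^(0.09−0.04) = 1.0513.
Risk-neutral probability p = (1.0513 − 0.75)/(1.3 − 0.75) = 0.3013/0.5500 = 0.5478
Terminal stock prices: S_uuu = 329.6, S_uud = 190.1, S_udd = 109.7, S_ddd = 63.28
Terminal payoffs (K − S): max(-183.6, 0) = 0, max(-44.13, 0) = 0, max(36.31, 0) = 36.31, max(82.72, 0) = 82.72
Node uu (S = 253.5): V_uu = e^(−0.09)·[0.5478·0.0000 + 0.4522·0.0000] = 0.0000
Node ud (S = 146.2): V_ud = e^(−0.09)·[0.5478·0.0000 + 0.4522·36.3125] = 15.0084
Node dd (S = 84.38): V_dd = e^(−0.09)·[0.5478·36.3125 + 0.4522·82.7188] = 52.3673
Node u (S = 195): V_u = e^(−0.09)·[0.5478·0.0000 + 0.4522·15.0084] = 6.2031
Node d (S = 112.5): V_d = e^(−0.09)·[0.5478·15.0084 + 0.4522·52.3673] = 29.1575
Node 0 (S = 150): V_0 = e^(−0.09)·[0.5478·6.2031 + 0.4522·29.1575] = 15.1565

15.16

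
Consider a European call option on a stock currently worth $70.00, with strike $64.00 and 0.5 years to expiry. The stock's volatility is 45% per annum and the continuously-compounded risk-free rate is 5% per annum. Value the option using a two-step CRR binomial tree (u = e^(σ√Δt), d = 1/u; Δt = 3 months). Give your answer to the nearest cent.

$12.85

CRR parameters: u = e^(σ√Δt) = e^(0.45·√0.25) = 1.2523, d = 1/u = 0.7985
Per-period rate: rΔt = 0.05·0.25 = 0.0125, so R = e^0.0125 = 1.0126
Risk-neutral probability p = (e^0.0125 − 0.7985)/(1.2523 − 0.7985) = 0.2141/0.4538 = 0.4717
Terminal stock prices: S_uu = 109.8, S_ud = 70, S_dd = 44.63
Terminal payoffs (S − K): max(45.78, 0) = 45.78, max(6, 0) = 6, max(-19.37, 0) = 0
Node u (S = 87.66): V_u = e^(−0.0125)·[0.4717·45.7819 + 0.5283·6.0000] = 24.4576
Node d (S = 55.9): V_d = e^(−0.0125)·[0.4717·6.0000 + 0.5283·0.0000] = 2.7951
Node 0 (S = 70): V_0 = e^(−0.0125)·[0.4717·24.4576 + 0.5283·2.7951] = 12.8517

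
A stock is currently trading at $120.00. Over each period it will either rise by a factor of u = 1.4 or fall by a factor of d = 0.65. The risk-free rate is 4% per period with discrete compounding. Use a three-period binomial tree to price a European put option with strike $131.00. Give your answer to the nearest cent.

Risk-neutral probability p = (1 + 0.04 − 0.65)/(1.4 − 0.65) = 0.3900/0.7500 = 0.5200
Terminal stock prices: S_uuu = 329.3, S_uud = 152.9, S_udd = 70.98, S_ddd = 32.95
Terminal payoffs (K − S): max(-198.3, 0) = 0, max(-21.88, 0) = 0, max(60.02, 0) = 60.02, max(98.05, 0) = 98.05
Node uu (S = 235.2): V_uu = 1/1.04·[0.5200·0.0000 + 0.4800·0.0000] = 0.0000
Node ud (S = 109.2): V_ud = 1/1.04·[0.5200·0.0000 + 0.4800·60.0200] = 27.7015
Node dd (S = 50.7): V_dd = 1/1.04·[0.5200·60.0200 + 0.4800·98.0450] = 75.2615
Node u (S = 168): V_u = 1/1.04·[0.5200·0.0000 + 0.4800·27.7015] = 12.7853
Node d (S = 78): V_d = 1/1.04·[0.5200·27.7015 + 0.4800·75.2615] = 48.5869
Node 0 (S = 120): V_0 = 1/1.04·[0.5200·12.7853 + 0.4800·48.5869] = 28.8174

$28.82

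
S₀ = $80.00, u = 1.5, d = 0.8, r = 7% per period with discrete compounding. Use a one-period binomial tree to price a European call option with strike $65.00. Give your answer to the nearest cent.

Risk-neutral probability p = (1 + 0.07 − 0.8)/(1.5 − 0.8) = 0.2700/0.7000 = 0.3857
Terminal stock prices: S_u = 120, S_d = 64
Terminal payoffs (S − K): max(55, 0) = 55, max(-1, 0) = 0
Node 0 (S = 80): V_0 = 1/1.07·[0.3857·55.0000 + 0.6143·0.0000] = 19.8264

$19.83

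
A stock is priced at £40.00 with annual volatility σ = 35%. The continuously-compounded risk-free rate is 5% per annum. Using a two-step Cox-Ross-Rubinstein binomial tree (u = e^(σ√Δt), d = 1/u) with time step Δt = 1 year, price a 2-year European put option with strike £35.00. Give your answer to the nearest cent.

£3.63

CRR parameters: u = e^(σ√Δt) = e^(0.35·√1) = 1.4191, d = 1/u = 0.7047
Per-period rate: rΔt = 0.05·1 = 0.05, so R = e^0.05 = 1.0513
Risk-neutral probability p = (e^0.05 − 0.7047)/(1.4191 − 0.7047) = 0.3466/0.7144 = 0.4852
Terminal stock prices: S_uu = 80.55, S_ud = 40, S_dd = 19.86
Terminal payoffs (K − S): max(-45.55, 0) = 0, max(-5, 0) = 0, max(15.14, 0) = 15.14
Node u (S = 56.76): V_u = e^(−0.05)·[0.4852·0.0000 + 0.5148·0.0000] = 0.0000
Node d (S = 28.19): V_d = e^(−0.05)·[0.4852·0.0000 + 0.5148·15.1366] = 7.4130
Node 0 (S = 40): V_0 = e^(−0.05)·[0.4852·0.0000 + 0.5148·7.4130] = 3.6304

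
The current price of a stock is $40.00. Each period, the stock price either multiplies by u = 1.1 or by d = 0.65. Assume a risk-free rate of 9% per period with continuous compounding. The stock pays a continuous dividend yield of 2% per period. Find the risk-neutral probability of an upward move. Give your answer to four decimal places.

Per-period risk-free factor R = e^0.09 = 1.0942; dividend-adjusted growth = e^(0.09−0.02) = 1.0725.
Risk-neutral probability p = (1.0725 − 0.65)/(1.1 − 0.65) = 0.4225/0.4500 = 0.9389

p = 0.9389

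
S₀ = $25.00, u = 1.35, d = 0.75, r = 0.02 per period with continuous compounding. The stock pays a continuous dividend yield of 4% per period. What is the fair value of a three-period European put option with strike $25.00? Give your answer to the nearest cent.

$5.66

Per-period risk-free factor R = e^0.02 = 1.0202; dividend-adjusted growth = e^(0.02−0.04) = 0.9802.
Risk-neutral probability p = (0.9802 − 0.75)/(1.35 − 0.75) = 0.2302/0.6000 = 0.3837
Terminal stock prices: S_uuu = 61.51, S_uud = 34.17, S_udd = 18.98, S_ddd = 10.55
Terminal payoffs (K − S): max(-36.51, 0) = 0, max(-9.172, 0) = 0, max(6.016, 0) = 6.016, max(14.45, 0) = 14.45
Node uu (S = 45.56): V_uu = e^(−0.02)·[0.3837·0.0000 + 0.6163·0.0000] = 0.0000
Node ud (S = 25.31): V_ud = e^(−0.02)·[0.3837·0.0000 + 0.6163·6.0156] = 3.6342
Node dd (S = 14.06): V_dd = e^(−0.02)·[0.3837·6.0156 + 0.6163·14.4531] = 10.9939
Node u (S = 33.75): V_u = e^(−0.02)·[0.3837·0.0000 + 0.6163·3.6342] = 2.1956
Node d (S = 18.75): V_d = e^(−0.02)·[0.3837·3.6342 + 0.6163·10.9939] = 8.0085
Node 0 (S = 25): V_0 = e^(−0.02)·[0.3837·2.1956 + 0.6163·8.0085] = 5.6638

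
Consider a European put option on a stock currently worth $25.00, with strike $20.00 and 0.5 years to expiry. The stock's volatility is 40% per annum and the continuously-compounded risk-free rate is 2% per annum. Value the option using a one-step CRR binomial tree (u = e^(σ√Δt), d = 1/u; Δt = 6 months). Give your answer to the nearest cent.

$0.63

CRR parameters: u = e^(σ√Δt) = e^(0.4·√0.5) = 1.3269, d = 1/u = 0.7536
Per-period rate: rΔt = 0.02·0.5 = 0.01, so R = e^0.01 = 1.0101
Risk-neutral probability p = (e^0.01 − 0.7536)/(1.3269 − 0.7536) = 0.2564/0.5733 = 0.4473
Terminal stock prices: S_u = 33.17, S_d = 18.84
Terminal payoffs (K − S): max(-13.17, 0) = 0, max(1.159, 0) = 1.159
Node 0 (S = 25): V_0 = e^(−0.01)·[0.4473·0.0000 + 0.5527·1.1590] = 0.6342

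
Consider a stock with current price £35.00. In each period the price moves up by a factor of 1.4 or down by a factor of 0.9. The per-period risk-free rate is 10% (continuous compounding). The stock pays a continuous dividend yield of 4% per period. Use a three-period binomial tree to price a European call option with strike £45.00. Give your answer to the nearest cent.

£3.92

Per-period risk-free factor R = e^0.1 = 1.1052; dividend-adjusted growth = e^(0.1−0.04) = 1.0618.
Risk-neutral probability p = (1.0618 − 0.9)/(1.4 − 0.9) = 0.1618/0.5000 = 0.3237
Terminal stock prices: S_uuu = 96.04, S_uud = 61.74, S_udd = 39.69, S_ddd = 25.52
Terminal payoffs (S − K): max(51.04, 0) = 51.04, max(16.74, 0) = 16.74, max(-5.31, 0) = 0, max(-19.48, 0) = 0
Node uu (S = 68.6): V_uu = e^(−0.1)·[0.3237·51.0400 + 0.6763·16.7400] = 25.1925
Node ud (S = 44.1): V_ud = e^(−0.1)·[0.3237·16.7400 + 0.6763·0.0000] = 4.9027
Node dd (S = 28.35): V_dd = e^(−0.1)·[0.3237·0.0000 + 0.6763·0.0000] = 0.0000
Node u (S = 49): V_u = e^(−0.1)·[0.3237·25.1925 + 0.6763·4.9027] = 10.3784
Node d (S = 31.5): V_d = e^(−0.1)·[0.3237·4.9027 + 0.6763·0.0000] = 1.4359
Node 0 (S = 35): V_0 = e^(−0.1)·[0.3237·10.3784 + 0.6763·1.4359] = 3.9182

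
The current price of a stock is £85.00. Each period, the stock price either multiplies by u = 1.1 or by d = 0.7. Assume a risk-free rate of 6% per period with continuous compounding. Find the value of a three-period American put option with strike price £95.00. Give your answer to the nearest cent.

£10.00

Risk-neutral probability p = (e^0.06 − 0.7)/(1.1 − 0.7) = 0.3618/0.4000 = 0.9046
Terminal stock prices: S_uuu = 113.1, S_uud = 72, S_udd = 45.81, S_ddd = 29.15
Terminal payoffs (K − S): max(-18.14, 0) = 0, max(23, 0) = 23, max(49.19, 0) = 49.19, max(65.84, 0) = 65.84
Node uu (S = 102.9): continuation = e^(−0.06)·[0.9046·0.0000 + 0.0954·23.0050] = 2.0671; exercise value = 0.0000 ≤ continuation, so V_uu = 2.0671
Node ud (S = 65.45): continuation = e^(−0.06)·[0.9046·23.0050 + 0.0954·49.1850] = 24.0176; exercise value = 29.5500 > continuation, so V_ud = 29.5500 (exercise)
Node dd (S = 41.65): continuation = e^(−0.06)·[0.9046·49.1850 + 0.0954·65.8450] = 47.8176; exercise value = 53.3500 > continuation, so V_dd = 53.3500 (exercise)
Node u (S = 93.5): continuation = e^(−0.06)·[0.9046·2.0671 + 0.0954·29.5500] = 4.4161; exercise value = 1.5000 ≤ continuation, so V_u = 4.4161
Node d (S = 59.5): continuation = e^(−0.06)·[0.9046·29.5500 + 0.0954·53.3500] = 29.9676; exercise value = 35.5000 > continuation, so V_d = 35.5000 (exercise)
Node 0 (S = 85): continuation = e^(−0.06)·[0.9046·4.4161 + 0.0954·35.5000] = 6.9519; exercise value = 10.0000 > continuation, so V_0 = 10.0000 (exercise)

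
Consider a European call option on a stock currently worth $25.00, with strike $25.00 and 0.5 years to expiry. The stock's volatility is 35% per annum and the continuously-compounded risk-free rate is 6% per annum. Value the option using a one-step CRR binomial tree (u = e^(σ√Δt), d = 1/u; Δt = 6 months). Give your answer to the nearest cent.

$3.40

CRR parameters: u = e^(σ√Δt) = e^(0.35·√0.5) = 1.2808, d = 1/u = 0.7808
Per-period rate: rΔt = 0.06·0.5 = 0.03, so R = e^0.03 = 1.0305
Risk-neutral probability p = (e^0.03 − 0.7808)/(1.2808 − 0.7808) = 0.2497/0.5000 = 0.4993
Terminal stock prices: S_u = 32.02, S_d = 19.52
Terminal payoffs (S − K): max(7.02, 0) = 7.02, max(-5.481, 0) = 0
Node 0 (S = 25): V_0 = e^(−0.03)·[0.4993·7.0201 + 0.5007·0.0000] = 3.4018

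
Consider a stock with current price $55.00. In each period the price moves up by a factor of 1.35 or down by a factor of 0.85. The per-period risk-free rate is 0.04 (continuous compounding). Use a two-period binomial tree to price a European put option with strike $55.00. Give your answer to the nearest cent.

$5.39

Risk-neutral probability p = (e^0.04 − 0.85)/(1.35 − 0.85) = 0.1908/0.5000 = 0.3816
Terminal stock prices: S_uu = 100.2, S_ud = 63.11, S_dd = 39.74
Terminal payoffs (K − S): max(-45.24, 0) = 0, max(-8.112, 0) = 0, max(15.26, 0) = 15.26
Node u (S = 74.25): V_u = e^(−0.04)·[0.3816·0.0000 + 0.6184·0.0000] = 0.0000
Node d (S = 46.75): V_d = e^(−0.04)·[0.3816·0.0000 + 0.6184·15.2625] = 9.0679
Node 0 (S = 55): V_0 = e^(−0.04)·[0.3816·0.0000 + 0.6184·9.0679] = 5.3875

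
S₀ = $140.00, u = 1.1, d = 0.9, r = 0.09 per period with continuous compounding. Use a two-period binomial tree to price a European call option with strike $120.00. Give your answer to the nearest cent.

Risk-neutral probability p = (e^0.09 − 0.9)/(1.1 − 0.9) = 0.1942/0.2000 = 0.9709
Terminal stock prices: S_uu = 169.4, S_ud = 138.6, S_dd = 113.4
Terminal payoffs (S − K): max(49.4, 0) = 49.4, max(18.6, 0) = 18.6, max(-6.6, 0) = 0
Node u (S = 154): V_u = e^(−0.09)·[0.9709·49.4000 + 0.0291·18.6000] = 44.3283
Node d (S = 126): V_d = e^(−0.09)·[0.9709·18.6000 + 0.0291·0.0000] = 16.5040
Node 0 (S = 140): V_0 = e^(−0.09)·[0.9709·44.3283 + 0.0291·16.5040] = 39.7723

$39.77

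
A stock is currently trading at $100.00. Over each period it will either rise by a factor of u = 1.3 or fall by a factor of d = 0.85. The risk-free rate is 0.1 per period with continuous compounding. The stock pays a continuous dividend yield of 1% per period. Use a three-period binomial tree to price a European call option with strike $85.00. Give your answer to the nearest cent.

Per-period risk-free factor R = e^0.1 = 1.1052; dividend-adjusted growth = e^(0.1−0.01) = 1.0942.
Risk-neutral probability p = (1.0942 − 0.85)/(1.3 − 0.85) = 0.2442/0.4500 = 0.5426
Terminal stock prices: S_uuu = 219.7, S_uud = 143.7, S_udd = 93.92, S_ddd = 61.41
Terminal payoffs (S − K): max(134.7, 0) = 134.7, max(58.65, 0) = 58.65, max(8.925, 0) = 8.925, max(-23.59, 0) = 0
Node uu (S = 169): V_uu = e^(−0.1)·[0.5426·134.7000 + 0.4574·58.6500] = 90.4072
Node ud (S = 110.5): V_ud = e^(−0.1)·[0.5426·58.6500 + 0.4574·8.9250] = 32.4893
Node dd (S = 72.25): V_dd = e^(−0.1)·[0.5426·8.9250 + 0.4574·0.0000] = 4.3819
Node u (S = 130): V_u = e^(−0.1)·[0.5426·90.4072 + 0.4574·32.4893] = 57.8337
Node d (S = 85): V_d = e^(−0.1)·[0.5426·32.4893 + 0.4574·4.3819] = 17.7649
Node 0 (S = 100): V_0 = e^(−0.1)·[0.5426·57.8337 + 0.4574·17.7649] = 35.7471

$35.75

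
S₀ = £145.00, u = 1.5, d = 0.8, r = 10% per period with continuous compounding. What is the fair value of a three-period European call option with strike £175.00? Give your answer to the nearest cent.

Risk-neutral probability p = (e^0.1 − 0.8)/(1.5 − 0.8) = 0.3052/0.7000 = 0.4360
Terminal stock prices: S_uuu = 489.4, S_uud = 261, S_udd = 139.2, S_ddd = 74.24
Terminal payoffs (S − K): max(314.4, 0) = 314.4, max(86, 0) = 86, max(-35.8, 0) = 0, max(-100.8, 0) = 0
Node uu (S = 326.2): V_uu = e^(−0.1)·[0.4360·314.3750 + 0.5640·86.0000] = 167.9035
Node ud (S = 174): V_ud = e^(−0.1)·[0.4360·86.0000 + 0.5640·0.0000] = 33.9246
Node dd (S = 92.8): V_dd = e^(−0.1)·[0.4360·0.0000 + 0.5640·0.0000] = 0.0000
Node u (S = 217.5): V_u = e^(−0.1)·[0.4360·167.9035 + 0.5640·33.9246] = 83.5471
Node d (S = 116): V_d = e^(−0.1)·[0.4360·33.9246 + 0.5640·0.0000] = 13.3823
Node 0 (S = 145): V_0 = e^(−0.1)·[0.4360·83.5471 + 0.5640·13.3823] = 39.7868

£39.79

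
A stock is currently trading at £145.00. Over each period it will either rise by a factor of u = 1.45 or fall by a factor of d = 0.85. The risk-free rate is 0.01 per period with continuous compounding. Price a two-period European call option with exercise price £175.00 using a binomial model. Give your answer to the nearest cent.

Risk-neutral probability p = (e^0.01 − 0.85)/(1.45 − 0.85) = 0.1601/0.6000 = 0.2668
Terminal stock prices: S_uu = 304.9, S_ud = 178.7, S_dd = 104.8
Terminal payoffs (S − K): max(129.9, 0) = 129.9, max(3.713, 0) = 3.713, max(-70.24, 0) = 0
Node u (S = 210.2): V_u = e^(−0.01)·[0.2668·129.8625 + 0.7332·3.7125] = 36.9913
Node d (S = 123.2): V_d = e^(−0.01)·[0.2668·3.7125 + 0.7332·0.0000] = 0.9805
Node 0 (S = 145): V_0 = e^(−0.01)·[0.2668·36.9913 + 0.7332·0.9805] = 10.4810

£10.48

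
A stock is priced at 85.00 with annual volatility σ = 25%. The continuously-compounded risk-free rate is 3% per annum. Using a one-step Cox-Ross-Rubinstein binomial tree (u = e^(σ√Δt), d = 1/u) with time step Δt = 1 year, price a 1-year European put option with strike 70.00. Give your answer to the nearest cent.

CRR parameters: u = e^(σ√Δt) = e^(0.25·√1) = 1.2840, d = 1/u = 0.7788
Per-period rate: rΔt = 0.03·1 = 0.03, so R = e^0.03 = 1.0305
Risk-neutral probability p = (e^0.03 − 0.7788)/(1.2840 − 0.7788) = 0.2517/0.5052 = 0.4981
Terminal stock prices: S_u = 109.1, S_d = 66.2
Terminal payoffs (K − S): max(-39.14, 0) = 0, max(3.802, 0) = 3.802
Node 0 (S = 85): V_0 = e^(−0.03)·[0.4981·0.0000 + 0.5019·3.8019] = 1.8518

1.85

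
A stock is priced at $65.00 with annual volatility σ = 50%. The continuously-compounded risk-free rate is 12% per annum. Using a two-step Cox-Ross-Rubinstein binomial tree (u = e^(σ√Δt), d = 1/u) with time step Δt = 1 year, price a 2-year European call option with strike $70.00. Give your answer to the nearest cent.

$20.97

CRR parameters: u = e^(σ√Δt) = e^(0.5·√1) = 1.6487, d = 1/u = 0.6065
Per-period rate: rΔt = 0.12·1 = 0.12, so R = e^0.12 = 1.1275
Risk-neutral probability p = (e^0.12 − 0.6065)/(1.6487 − 0.6065) = 0.5210/1.0422 = 0.4999
Terminal stock prices: S_uu = 176.7, S_ud = 65, S_dd = 23.91
Terminal payoffs (S − K): max(106.7, 0) = 106.7, max(-5, 0) = 0, max(-46.09, 0) = 0
Node u (S = 107.2): V_u = e^(−0.12)·[0.4999·106.6883 + 0.5001·0.0000] = 47.3003
Node d (S = 39.42): V_d = e^(−0.12)·[0.4999·0.0000 + 0.5001·0.0000] = 0.0000
Node 0 (S = 65): V_0 = e^(−0.12)·[0.4999·47.3003 + 0.5001·0.0000] = 20.9706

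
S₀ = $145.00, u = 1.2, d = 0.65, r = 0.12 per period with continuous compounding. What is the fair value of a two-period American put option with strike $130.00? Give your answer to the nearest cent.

Risk-neutral probability p = (e^0.12 − 0.65)/(1.2 − 0.65) = 0.4775/0.5500 = 0.8682
Terminal stock prices: S_uu = 208.8, S_ud = 113.1, S_dd = 61.26
Terminal payoffs (K − S): max(-78.8, 0) = 0, max(16.9, 0) = 16.9, max(68.74, 0) = 68.74
Node u (S = 174): continuation = e^(−0.12)·[0.8682·0.0000 + 0.1318·16.9000] = 1.9759; exercise value = 0.0000 ≤ continuation, so V_u = 1.9759
Node d (S = 94.25): continuation = e^(−0.12)·[0.8682·16.9000 + 0.1318·68.7375] = 21.0497; exercise value = 35.7500 > continuation, so V_d = 35.7500 (exercise)
Node 0 (S = 145): continuation = e^(−0.12)·[0.8682·1.9759 + 0.1318·35.7500] = 5.7012; exercise value = 0.0000 ≤ continuation, so V_0 = 5.7012

$5.70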